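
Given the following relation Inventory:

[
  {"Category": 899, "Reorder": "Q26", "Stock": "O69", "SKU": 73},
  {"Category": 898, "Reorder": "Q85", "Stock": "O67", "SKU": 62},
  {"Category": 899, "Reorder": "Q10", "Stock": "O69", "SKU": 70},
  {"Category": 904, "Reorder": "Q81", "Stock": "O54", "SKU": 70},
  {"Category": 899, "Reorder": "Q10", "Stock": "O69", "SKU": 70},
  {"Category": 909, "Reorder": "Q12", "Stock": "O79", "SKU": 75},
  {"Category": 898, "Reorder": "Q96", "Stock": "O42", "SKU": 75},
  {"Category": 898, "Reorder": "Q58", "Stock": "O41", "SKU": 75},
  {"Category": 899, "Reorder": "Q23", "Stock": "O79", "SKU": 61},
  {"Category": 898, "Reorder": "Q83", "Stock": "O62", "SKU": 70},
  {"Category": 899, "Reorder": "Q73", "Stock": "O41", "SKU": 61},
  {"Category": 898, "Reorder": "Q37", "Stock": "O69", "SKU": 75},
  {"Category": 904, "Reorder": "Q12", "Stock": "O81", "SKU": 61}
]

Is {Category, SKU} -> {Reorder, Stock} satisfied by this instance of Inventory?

No

(Category=899, SKU=73): 1 row → {Reorder,Stock} = (Q26, O69) ✓
(Category=898, SKU=62): 1 row → {Reorder,Stock} = (Q85, O67) ✓
(Category=899, SKU=70): 2 rows → {Reorder,Stock} = (Q10, O69), (Q10, O69) ✓
(Category=904, SKU=70): 1 row → {Reorder,Stock} = (Q81, O54) ✓
(Category=909, SKU=75): 1 row → {Reorder,Stock} = (Q12, O79) ✓
(Category=898, SKU=75): 3 rows → {Reorder,Stock} takes values {(Q96, O42), (Q58, O41), (Q37, O69)} — violation
(Category=899, SKU=61): 2 rows → {Reorder,Stock} takes values {(Q23, O79), (Q73, O41)} — violation
(Category=898, SKU=70): 1 row → {Reorder,Stock} = (Q83, O62) ✓
(Category=904, SKU=61): 1 row → {Reorder,Stock} = (Q12, O81) ✓
Two rows agree on {Category, SKU} but differ on {Reorder, Stock}, so {Category, SKU} -> {Reorder, Stock} does not hold.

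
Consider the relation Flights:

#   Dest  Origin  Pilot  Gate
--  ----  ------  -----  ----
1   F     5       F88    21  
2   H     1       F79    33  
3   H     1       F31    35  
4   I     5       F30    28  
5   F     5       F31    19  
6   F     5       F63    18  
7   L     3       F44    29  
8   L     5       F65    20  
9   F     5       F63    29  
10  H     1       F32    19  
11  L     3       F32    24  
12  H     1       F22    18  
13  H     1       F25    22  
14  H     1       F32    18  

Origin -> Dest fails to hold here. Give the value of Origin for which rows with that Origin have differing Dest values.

5

Origin=5: rows 1, 4, 5, 6, 8, 9 → Dest takes values {F, I, L} — violation
Origin=1: rows 2, 3, 10, 12, 13, 14 → Dest = H, H, H, H, H, H ✓
Origin=3: rows 7, 11 → Dest = L, L ✓
The only Origin value with inconsistent Dest is Origin=5.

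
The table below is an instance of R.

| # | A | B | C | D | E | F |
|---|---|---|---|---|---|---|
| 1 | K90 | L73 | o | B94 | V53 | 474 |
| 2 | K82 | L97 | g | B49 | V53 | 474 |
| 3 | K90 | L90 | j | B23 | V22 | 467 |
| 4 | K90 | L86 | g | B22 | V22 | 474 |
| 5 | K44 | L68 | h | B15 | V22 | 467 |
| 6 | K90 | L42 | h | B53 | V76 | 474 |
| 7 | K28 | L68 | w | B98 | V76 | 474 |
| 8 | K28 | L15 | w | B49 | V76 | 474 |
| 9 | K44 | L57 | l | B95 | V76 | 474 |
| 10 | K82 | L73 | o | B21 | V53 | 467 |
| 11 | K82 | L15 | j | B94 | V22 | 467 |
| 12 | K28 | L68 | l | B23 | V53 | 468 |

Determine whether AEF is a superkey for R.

Rows 7 and 8 have the same AEF value (A=K28, E=V76, F=474) but are distinct tuples, so AEF does not determine every attribute — not a superkey.

No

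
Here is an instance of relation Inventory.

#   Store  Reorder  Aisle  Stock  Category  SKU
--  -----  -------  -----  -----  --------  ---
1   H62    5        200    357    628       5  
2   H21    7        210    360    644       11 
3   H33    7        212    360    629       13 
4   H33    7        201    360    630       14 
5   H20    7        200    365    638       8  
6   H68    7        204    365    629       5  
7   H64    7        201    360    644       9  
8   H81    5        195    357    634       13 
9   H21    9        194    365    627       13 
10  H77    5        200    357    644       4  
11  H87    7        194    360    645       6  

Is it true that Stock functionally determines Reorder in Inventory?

No

Stock=357: rows 1, 8, 10 → Reorder = 5, 5, 5 ✓
Stock=360: rows 2, 3, 4, 7, 11 → Reorder = 7, 7, 7, 7, 7 ✓
Stock=365: rows 5, 6, 9 → Reorder takes values {7, 9} — violation
Two rows agree on Stock but differ on Reorder, so Stock → Reorder does not hold.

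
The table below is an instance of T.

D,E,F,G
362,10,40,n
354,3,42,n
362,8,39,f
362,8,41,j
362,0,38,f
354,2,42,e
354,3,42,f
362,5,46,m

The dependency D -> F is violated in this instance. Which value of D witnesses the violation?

D=362: 5 rows → F takes values {40, 39, 41, 38, 46} — violation
D=354: 3 rows → F = 42, 42, 42 ✓
The only D value with inconsistent F is D=362.

362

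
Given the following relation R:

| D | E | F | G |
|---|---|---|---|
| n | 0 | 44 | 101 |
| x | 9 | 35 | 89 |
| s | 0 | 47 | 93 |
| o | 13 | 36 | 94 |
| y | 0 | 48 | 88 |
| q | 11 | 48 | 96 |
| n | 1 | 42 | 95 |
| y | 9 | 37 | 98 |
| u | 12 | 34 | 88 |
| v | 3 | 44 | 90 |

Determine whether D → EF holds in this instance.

D=n: 2 rows → {E,F} takes values {(0, 44), (1, 42)} — violation
D=x: 1 row → {E,F} = (9, 35) ✓
D=s: 1 row → {E,F} = (0, 47) ✓
D=o: 1 row → {E,F} = (13, 36) ✓
D=y: 2 rows → {E,F} takes values {(0, 48), (9, 37)} — violation
D=q: 1 row → {E,F} = (11, 48) ✓
D=u: 1 row → {E,F} = (12, 34) ✓
D=v: 1 row → {E,F} = (3, 44) ✓
Two rows agree on D but differ on EF, so D → EF does not hold.

No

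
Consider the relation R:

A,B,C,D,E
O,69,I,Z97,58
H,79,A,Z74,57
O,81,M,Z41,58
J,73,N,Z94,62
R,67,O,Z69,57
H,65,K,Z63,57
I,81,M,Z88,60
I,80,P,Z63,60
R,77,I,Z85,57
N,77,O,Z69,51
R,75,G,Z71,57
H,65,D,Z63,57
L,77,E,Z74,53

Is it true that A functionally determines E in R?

A=O: 2 rows → E = 58, 58 ✓
A=H: 3 rows → E = 57, 57, 57 ✓
A=J: 1 row → E = 62 ✓
A=R: 3 rows → E = 57, 57, 57 ✓
A=I: 2 rows → E = 60, 60 ✓
A=N: 1 row → E = 51 ✓
A=L: 1 row → E = 53 ✓
Every A value is associated with a single E value, so A → E holds.

Yes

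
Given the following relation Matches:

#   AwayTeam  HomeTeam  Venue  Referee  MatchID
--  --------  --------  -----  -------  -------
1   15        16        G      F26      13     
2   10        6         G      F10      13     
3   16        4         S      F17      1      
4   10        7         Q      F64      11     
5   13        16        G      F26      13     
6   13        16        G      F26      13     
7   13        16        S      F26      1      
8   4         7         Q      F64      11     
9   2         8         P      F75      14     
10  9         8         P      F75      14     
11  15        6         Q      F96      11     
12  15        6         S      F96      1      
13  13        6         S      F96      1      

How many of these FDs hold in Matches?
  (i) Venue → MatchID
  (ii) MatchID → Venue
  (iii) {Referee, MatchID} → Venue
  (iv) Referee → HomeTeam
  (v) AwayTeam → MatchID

4

(i) Venue → MatchID: every LHS value maps to a single RHS value — holds.
(ii) MatchID → Venue: every LHS value maps to a single RHS value — holds.
(iii) {Referee, MatchID} → Venue: every LHS value maps to a single RHS value — holds.
(iv) Referee → HomeTeam: every LHS value maps to a single RHS value — holds.
(v) AwayTeam → MatchID: AwayTeam=15: rows 1, 11, 12 → MatchID takes values {13, 11, 1} — violation; AwayTeam=10: rows 2, 4 → MatchID takes values {13, 11} — violation; AwayTeam=13: rows 5, 6, 7, 13 → MatchID takes values {13, 1} — violation — fails.
4 of the 5 dependencies hold.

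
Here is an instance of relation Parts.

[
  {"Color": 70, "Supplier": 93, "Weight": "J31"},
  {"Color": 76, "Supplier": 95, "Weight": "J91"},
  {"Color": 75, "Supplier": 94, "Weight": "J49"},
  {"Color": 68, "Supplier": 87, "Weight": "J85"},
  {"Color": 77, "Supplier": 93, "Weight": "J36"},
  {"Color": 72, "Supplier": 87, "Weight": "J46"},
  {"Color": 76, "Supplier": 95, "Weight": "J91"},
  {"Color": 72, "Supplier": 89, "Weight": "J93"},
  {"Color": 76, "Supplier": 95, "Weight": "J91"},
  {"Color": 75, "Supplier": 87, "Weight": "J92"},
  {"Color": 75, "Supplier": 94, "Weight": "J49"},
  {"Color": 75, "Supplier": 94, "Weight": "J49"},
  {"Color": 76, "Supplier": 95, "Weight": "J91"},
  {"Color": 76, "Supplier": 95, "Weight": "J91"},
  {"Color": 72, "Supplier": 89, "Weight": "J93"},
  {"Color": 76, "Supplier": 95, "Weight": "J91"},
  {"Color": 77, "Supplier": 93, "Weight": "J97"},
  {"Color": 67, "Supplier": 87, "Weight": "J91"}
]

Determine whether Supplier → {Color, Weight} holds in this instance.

Supplier=93: 3 rows → {Color,Weight} takes values {(70, J31), (77, J36), (77, J97)} — violation
Supplier=95: 6 rows → {Color,Weight} = (76, J91), (76, J91), (76, J91), (76, J91), (76, J91), (76, J91) ✓
Supplier=94: 3 rows → {Color,Weight} = (75, J49), (75, J49), (75, J49) ✓
Supplier=87: 4 rows → {Color,Weight} takes values {(68, J85), (72, J46), (75, J92), (67, J91)} — violation
Supplier=89: 2 rows → {Color,Weight} = (72, J93), (72, J93) ✓
Two rows agree on Supplier but differ on {Color, Weight}, so Supplier → {Color, Weight} does not hold.

No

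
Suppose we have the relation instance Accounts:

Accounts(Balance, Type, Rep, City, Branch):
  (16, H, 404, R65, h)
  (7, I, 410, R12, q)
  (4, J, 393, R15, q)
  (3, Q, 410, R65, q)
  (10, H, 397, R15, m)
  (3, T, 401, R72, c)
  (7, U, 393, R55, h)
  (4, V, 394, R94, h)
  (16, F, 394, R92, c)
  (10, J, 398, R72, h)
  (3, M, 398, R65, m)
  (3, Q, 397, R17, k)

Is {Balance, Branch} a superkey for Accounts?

Yes

All 12 rows have distinct {Balance, Branch} values, so {Balance, Branch} → (all attributes) holds and {Balance, Branch} is a superkey.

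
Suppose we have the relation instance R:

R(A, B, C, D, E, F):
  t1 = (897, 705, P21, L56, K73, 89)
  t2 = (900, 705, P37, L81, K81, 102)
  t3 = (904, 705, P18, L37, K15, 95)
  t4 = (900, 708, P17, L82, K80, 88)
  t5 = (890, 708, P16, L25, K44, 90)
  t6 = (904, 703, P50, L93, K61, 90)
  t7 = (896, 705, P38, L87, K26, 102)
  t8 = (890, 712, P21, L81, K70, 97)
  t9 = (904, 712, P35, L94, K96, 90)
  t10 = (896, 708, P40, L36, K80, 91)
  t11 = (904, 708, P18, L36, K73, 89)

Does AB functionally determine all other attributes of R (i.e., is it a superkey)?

Yes

All 11 rows have distinct AB values, so AB → (all attributes) holds and AB is a superkey.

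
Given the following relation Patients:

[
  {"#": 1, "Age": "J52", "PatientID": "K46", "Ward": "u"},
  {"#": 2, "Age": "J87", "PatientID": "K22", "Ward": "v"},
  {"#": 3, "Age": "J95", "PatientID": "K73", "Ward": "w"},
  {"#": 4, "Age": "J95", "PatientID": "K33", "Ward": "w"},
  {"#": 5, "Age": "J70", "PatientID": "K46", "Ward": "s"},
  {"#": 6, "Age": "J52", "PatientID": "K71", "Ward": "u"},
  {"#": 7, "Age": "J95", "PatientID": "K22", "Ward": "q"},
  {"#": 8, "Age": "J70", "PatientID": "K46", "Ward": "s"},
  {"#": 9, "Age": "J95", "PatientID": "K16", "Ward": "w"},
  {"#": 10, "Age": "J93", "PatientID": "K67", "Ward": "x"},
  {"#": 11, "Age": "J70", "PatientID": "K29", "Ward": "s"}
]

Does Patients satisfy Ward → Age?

Yes

Ward=u: rows 1, 6 → Age = J52, J52 ✓
Ward=v: row 2 → Age = J87 ✓
Ward=w: rows 3, 4, 9 → Age = J95, J95, J95 ✓
Ward=s: rows 5, 8, 11 → Age = J70, J70, J70 ✓
Ward=q: row 7 → Age = J95 ✓
Ward=x: row 10 → Age = J93 ✓
Every Ward value is associated with a single Age value, so Ward → Age holds.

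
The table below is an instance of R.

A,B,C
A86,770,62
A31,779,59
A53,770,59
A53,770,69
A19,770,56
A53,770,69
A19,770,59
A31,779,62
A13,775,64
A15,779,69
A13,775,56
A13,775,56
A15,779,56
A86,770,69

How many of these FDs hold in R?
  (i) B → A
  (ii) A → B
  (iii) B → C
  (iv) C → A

1

(i) B → A: B=770: 7 rows → A takes values {A86, A53, A19} — violation; B=779: 4 rows → A takes values {A31, A15} — violation — fails.
(ii) A → B: every LHS value maps to a single RHS value — holds.
(iii) B → C: B=770: 7 rows → C takes values {62, 59, 69, 56} — violation; B=779: 4 rows → C takes values {59, 62, 69, 56} — violation; B=775: 3 rows → C takes values {64, 56} — violation — fails.
(iv) C → A: C=62: 2 rows → A takes values {A86, A31} — violation; C=59: 3 rows → A takes values {A31, A53, A19} — violation; C=69: 4 rows → A takes values {A53, A15, A86} — violation; C=56: 4 rows → A takes values {A19, A13, A15} — violation — fails.
1 of the 4 dependencies holds.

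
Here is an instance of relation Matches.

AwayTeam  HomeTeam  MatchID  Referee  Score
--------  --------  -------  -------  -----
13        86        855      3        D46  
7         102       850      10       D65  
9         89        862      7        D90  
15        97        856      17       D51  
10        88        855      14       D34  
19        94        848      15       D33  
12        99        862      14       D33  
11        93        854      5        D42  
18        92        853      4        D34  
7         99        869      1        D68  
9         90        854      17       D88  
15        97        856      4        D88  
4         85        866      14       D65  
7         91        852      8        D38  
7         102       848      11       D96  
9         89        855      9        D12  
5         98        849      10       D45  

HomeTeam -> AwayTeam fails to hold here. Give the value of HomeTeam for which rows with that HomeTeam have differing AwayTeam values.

99

HomeTeam=86: 1 row → AwayTeam = 13 ✓
HomeTeam=102: 2 rows → AwayTeam = 7, 7 ✓
HomeTeam=89: 2 rows → AwayTeam = 9, 9 ✓
HomeTeam=97: 2 rows → AwayTeam = 15, 15 ✓
HomeTeam=88: 1 row → AwayTeam = 10 ✓
HomeTeam=94: 1 row → AwayTeam = 19 ✓
HomeTeam=99: 2 rows → AwayTeam takes values {12, 7} — violation
HomeTeam=93: 1 row → AwayTeam = 11 ✓
HomeTeam=92: 1 row → AwayTeam = 18 ✓
HomeTeam=90: 1 row → AwayTeam = 9 ✓
HomeTeam=85: 1 row → AwayTeam = 4 ✓
HomeTeam=91: 1 row → AwayTeam = 7 ✓
HomeTeam=98: 1 row → AwayTeam = 5 ✓
The only HomeTeam value with inconsistent AwayTeam is HomeTeam=99.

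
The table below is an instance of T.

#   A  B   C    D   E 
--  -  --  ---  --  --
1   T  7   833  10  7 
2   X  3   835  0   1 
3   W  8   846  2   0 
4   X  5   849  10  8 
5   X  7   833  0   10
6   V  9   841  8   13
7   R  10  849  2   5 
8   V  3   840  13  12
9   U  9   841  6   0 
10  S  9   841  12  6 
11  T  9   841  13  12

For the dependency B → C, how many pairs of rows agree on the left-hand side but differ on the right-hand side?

1

B=7: all 2 rows agree on C — 0 pairs.
B=3: violating pairs (2,8) — 1 pair.
B=9: all 4 rows agree on C — 0 pairs.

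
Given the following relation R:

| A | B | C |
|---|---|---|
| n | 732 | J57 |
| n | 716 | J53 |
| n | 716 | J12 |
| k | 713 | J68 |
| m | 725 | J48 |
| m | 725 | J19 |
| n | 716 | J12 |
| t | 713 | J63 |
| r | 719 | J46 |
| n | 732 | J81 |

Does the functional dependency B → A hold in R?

B=732: 2 rows → A = n, n ✓
B=716: 3 rows → A = n, n, n ✓
B=713: 2 rows → A takes values {k, t} — violation
B=725: 2 rows → A = m, m ✓
B=719: 1 row → A = r ✓
Two rows agree on B but differ on A, so B → A does not hold.

No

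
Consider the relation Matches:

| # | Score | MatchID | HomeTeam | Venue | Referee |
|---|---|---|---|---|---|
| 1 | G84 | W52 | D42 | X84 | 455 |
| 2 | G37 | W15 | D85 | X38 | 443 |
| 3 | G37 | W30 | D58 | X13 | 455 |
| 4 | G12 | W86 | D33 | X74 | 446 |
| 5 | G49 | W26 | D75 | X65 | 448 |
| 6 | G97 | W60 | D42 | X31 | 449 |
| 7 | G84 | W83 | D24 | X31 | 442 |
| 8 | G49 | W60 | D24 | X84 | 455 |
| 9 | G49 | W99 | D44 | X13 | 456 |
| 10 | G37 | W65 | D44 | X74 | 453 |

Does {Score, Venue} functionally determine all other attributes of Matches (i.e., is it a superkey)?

All 10 rows have distinct {Score, Venue} values, so {Score, Venue} → (all attributes) holds and {Score, Venue} is a superkey.

Yes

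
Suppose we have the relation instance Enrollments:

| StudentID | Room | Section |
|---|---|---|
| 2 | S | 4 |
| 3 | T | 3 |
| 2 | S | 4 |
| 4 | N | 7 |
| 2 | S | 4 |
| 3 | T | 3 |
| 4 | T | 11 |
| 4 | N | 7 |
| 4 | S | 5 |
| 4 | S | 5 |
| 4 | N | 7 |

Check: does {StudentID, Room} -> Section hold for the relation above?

(StudentID=2, Room=S): 3 rows → Section = 4, 4, 4 ✓
(StudentID=3, Room=T): 2 rows → Section = 3, 3 ✓
(StudentID=4, Room=N): 3 rows → Section = 7, 7, 7 ✓
(StudentID=4, Room=T): 1 row → Section = 11 ✓
(StudentID=4, Room=S): 2 rows → Section = 5, 5 ✓
Every {StudentID, Room} value is associated with a single Section value, so {StudentID, Room} -> Section holds.

Yes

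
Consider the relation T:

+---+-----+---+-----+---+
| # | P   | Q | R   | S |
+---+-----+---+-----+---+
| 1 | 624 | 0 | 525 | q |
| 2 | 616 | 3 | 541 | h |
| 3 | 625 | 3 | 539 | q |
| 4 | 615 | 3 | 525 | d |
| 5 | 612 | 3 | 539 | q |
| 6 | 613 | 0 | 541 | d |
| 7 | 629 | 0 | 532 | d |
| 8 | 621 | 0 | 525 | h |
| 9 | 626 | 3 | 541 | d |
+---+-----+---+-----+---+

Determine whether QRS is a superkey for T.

No

Rows 3 and 5 have the same QRS value (Q=3, R=539, S=q) but are distinct tuples, so QRS does not determine every attribute — not a superkey.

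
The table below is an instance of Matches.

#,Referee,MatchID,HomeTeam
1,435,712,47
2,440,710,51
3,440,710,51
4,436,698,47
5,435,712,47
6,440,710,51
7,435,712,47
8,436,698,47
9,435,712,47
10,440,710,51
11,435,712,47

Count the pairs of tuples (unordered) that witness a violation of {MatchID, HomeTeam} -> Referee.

0

(MatchID=712, HomeTeam=47): all 5 rows agree on Referee — 0 pairs.
(MatchID=710, HomeTeam=51): all 4 rows agree on Referee — 0 pairs.
(MatchID=698, HomeTeam=47): all 2 rows agree on Referee — 0 pairs.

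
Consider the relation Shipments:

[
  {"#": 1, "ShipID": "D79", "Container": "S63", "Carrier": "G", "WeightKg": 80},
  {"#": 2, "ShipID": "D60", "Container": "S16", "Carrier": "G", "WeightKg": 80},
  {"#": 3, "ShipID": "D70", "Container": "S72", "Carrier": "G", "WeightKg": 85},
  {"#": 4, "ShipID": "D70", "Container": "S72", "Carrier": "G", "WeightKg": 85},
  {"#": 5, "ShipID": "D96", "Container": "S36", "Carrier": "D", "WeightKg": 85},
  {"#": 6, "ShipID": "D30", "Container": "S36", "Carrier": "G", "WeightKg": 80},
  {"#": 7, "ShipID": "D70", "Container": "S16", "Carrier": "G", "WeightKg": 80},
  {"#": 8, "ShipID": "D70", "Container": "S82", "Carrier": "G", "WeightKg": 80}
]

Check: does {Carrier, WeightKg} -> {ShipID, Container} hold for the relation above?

(Carrier=G, WeightKg=80): rows 1, 2, 6, 7, 8 → {ShipID,Container} takes values {(D79, S63), (D60, S16), (D30, S36), (D70, S16), (D70, S82)} — violation
(Carrier=G, WeightKg=85): rows 3, 4 → {ShipID,Container} = (D70, S72), (D70, S72) ✓
(Carrier=D, WeightKg=85): row 5 → {ShipID,Container} = (D96, S36) ✓
Two rows agree on {Carrier, WeightKg} but differ on {ShipID, Container}, so {Carrier, WeightKg} -> {ShipID, Container} does not hold.

No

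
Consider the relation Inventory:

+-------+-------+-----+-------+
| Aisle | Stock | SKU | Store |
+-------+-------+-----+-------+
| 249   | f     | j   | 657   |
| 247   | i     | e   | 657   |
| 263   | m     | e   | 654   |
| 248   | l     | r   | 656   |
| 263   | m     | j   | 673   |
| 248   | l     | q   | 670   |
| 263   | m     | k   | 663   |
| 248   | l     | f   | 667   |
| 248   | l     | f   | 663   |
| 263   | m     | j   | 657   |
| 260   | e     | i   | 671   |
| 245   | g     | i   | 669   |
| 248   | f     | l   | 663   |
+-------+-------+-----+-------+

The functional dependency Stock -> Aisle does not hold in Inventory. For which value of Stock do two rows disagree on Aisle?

Stock=f: 2 rows → Aisle takes values {249, 248} — violation
Stock=i: 1 row → Aisle = 247 ✓
Stock=m: 4 rows → Aisle = 263, 263, 263, 263 ✓
Stock=l: 4 rows → Aisle = 248, 248, 248, 248 ✓
Stock=e: 1 row → Aisle = 260 ✓
Stock=g: 1 row → Aisle = 245 ✓
The only Stock value with inconsistent Aisle is Stock=f.

f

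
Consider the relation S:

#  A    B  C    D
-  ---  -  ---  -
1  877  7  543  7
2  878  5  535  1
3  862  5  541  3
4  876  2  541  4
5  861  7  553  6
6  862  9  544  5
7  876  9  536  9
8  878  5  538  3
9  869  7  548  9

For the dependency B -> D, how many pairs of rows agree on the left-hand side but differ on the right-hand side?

6

B=7: violating pairs (1,5), (1,9), (5,9) — 3 pairs.
B=5: violating pairs (2,3), (2,8) — 2 pairs.
B=9: violating pairs (6,7) — 1 pair.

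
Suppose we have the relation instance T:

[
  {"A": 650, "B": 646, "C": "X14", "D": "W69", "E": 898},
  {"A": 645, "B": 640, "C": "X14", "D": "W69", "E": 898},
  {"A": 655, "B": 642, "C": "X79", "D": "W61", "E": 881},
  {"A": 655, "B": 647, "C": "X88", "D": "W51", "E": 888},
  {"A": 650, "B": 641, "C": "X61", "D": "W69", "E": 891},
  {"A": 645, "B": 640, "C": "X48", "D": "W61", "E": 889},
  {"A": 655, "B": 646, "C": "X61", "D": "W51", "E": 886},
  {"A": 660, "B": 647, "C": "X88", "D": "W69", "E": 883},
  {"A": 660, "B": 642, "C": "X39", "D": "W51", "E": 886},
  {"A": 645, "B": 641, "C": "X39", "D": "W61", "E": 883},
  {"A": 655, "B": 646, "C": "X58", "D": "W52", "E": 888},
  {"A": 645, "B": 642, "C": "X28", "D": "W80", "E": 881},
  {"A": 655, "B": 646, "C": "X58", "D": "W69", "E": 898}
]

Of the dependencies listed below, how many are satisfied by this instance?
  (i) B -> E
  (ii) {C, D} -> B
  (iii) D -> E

0

(i) B -> E: B=646: 4 rows → E takes values {898, 886, 888} — violation; B=640: 2 rows → E takes values {898, 889} — violation; B=642: 3 rows → E takes values {881, 886} — violation; B=647: 2 rows → E takes values {888, 883} — violation; B=641: 2 rows → E takes values {891, 883} — violation — fails.
(ii) {C, D} -> B: (C=X14, D=W69): 2 rows → B takes values {646, 640} — violation — fails.
(iii) D -> E: D=W69: 5 rows → E takes values {898, 891, 883} — violation; D=W61: 3 rows → E takes values {881, 889, 883} — violation; D=W51: 3 rows → E takes values {888, 886} — violation — fails.
None of the 3 dependencies hold.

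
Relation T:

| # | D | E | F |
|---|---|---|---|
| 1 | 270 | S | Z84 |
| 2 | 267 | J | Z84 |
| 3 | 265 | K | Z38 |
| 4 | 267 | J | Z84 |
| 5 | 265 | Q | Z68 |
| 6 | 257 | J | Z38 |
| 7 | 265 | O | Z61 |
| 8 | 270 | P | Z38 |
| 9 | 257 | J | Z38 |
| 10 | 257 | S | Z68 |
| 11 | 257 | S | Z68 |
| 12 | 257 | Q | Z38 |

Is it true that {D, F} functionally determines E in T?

No

(D=270, F=Z84): row 1 → E = S ✓
(D=267, F=Z84): rows 2, 4 → E = J, J ✓
(D=265, F=Z38): row 3 → E = K ✓
(D=265, F=Z68): row 5 → E = Q ✓
(D=257, F=Z38): rows 6, 9, 12 → E takes values {J, Q} — violation
(D=265, F=Z61): row 7 → E = O ✓
(D=270, F=Z38): row 8 → E = P ✓
(D=257, F=Z68): rows 10, 11 → E = S, S ✓
Two rows agree on {D, F} but differ on E, so {D, F} → E does not hold.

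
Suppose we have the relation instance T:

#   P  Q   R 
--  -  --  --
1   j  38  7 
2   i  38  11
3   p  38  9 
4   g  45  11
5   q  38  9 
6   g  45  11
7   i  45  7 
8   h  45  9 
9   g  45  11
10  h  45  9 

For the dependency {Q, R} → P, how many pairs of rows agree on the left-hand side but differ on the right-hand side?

1

(Q=38, R=9): violating pairs (3,5) — 1 pair.
(Q=45, R=11): all 3 rows agree on P — 0 pairs.
(Q=45, R=9): all 2 rows agree on P — 0 pairs.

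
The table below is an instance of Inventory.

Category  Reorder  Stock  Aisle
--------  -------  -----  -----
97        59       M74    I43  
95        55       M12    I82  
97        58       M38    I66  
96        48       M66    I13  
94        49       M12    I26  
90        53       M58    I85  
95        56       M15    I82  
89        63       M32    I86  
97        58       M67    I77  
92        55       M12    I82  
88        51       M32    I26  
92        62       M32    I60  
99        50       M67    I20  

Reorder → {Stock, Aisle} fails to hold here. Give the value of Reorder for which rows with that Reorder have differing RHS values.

Reorder=59: 1 row → {Stock,Aisle} = (M74, I43) ✓
Reorder=55: 2 rows → {Stock,Aisle} = (M12, I82), (M12, I82) ✓
Reorder=58: 2 rows → {Stock,Aisle} takes values {(M38, I66), (M67, I77)} — violation
Reorder=48: 1 row → {Stock,Aisle} = (M66, I13) ✓
Reorder=49: 1 row → {Stock,Aisle} = (M12, I26) ✓
Reorder=53: 1 row → {Stock,Aisle} = (M58, I85) ✓
Reorder=56: 1 row → {Stock,Aisle} = (M15, I82) ✓
Reorder=63: 1 row → {Stock,Aisle} = (M32, I86) ✓
Reorder=51: 1 row → {Stock,Aisle} = (M32, I26) ✓
Reorder=62: 1 row → {Stock,Aisle} = (M32, I60) ✓
Reorder=50: 1 row → {Stock,Aisle} = (M67, I20) ✓
The only Reorder value with inconsistent RHS is Reorder=58.

58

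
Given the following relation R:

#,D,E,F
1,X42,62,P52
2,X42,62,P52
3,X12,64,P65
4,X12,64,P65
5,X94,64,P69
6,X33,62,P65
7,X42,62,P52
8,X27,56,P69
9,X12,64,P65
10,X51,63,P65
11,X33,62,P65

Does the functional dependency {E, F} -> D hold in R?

(E=62, F=P52): rows 1, 2, 7 → D = X42, X42, X42 ✓
(E=64, F=P65): rows 3, 4, 9 → D = X12, X12, X12 ✓
(E=64, F=P69): row 5 → D = X94 ✓
(E=62, F=P65): rows 6, 11 → D = X33, X33 ✓
(E=56, F=P69): row 8 → D = X27 ✓
(E=63, F=P65): row 10 → D = X51 ✓
Every {E, F} value is associated with a single D value, so {E, F} -> D holds.

Yes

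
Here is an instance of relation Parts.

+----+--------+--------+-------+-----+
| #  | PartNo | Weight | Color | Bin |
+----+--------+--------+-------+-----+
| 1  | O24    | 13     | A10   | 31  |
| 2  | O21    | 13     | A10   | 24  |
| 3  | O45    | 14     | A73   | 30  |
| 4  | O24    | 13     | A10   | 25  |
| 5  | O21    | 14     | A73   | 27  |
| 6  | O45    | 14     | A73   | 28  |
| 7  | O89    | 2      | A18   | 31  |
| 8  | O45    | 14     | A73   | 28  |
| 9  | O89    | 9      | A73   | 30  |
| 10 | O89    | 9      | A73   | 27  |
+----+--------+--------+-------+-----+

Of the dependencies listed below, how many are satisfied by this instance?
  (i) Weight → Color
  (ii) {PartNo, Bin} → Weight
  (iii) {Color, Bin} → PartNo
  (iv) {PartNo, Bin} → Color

3

(i) Weight → Color: every LHS value maps to a single RHS value — holds.
(ii) {PartNo, Bin} → Weight: every LHS value maps to a single RHS value — holds.
(iii) {Color, Bin} → PartNo: (Color=A73, Bin=30): rows 3, 9 → PartNo takes values {O45, O89} — violation; (Color=A73, Bin=27): rows 5, 10 → PartNo takes values {O21, O89} — violation — fails.
(iv) {PartNo, Bin} → Color: every LHS value maps to a single RHS value — holds.
3 of the 4 dependencies hold.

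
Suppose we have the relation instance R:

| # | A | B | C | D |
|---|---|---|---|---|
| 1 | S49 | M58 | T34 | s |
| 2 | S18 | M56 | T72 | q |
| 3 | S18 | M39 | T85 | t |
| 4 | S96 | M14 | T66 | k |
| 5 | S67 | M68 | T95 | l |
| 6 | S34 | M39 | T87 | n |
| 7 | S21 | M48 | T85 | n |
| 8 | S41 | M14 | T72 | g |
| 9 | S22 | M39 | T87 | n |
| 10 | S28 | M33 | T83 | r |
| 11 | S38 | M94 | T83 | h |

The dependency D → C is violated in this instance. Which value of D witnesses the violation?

n

D=s: row 1 → C = T34 ✓
D=q: row 2 → C = T72 ✓
D=t: row 3 → C = T85 ✓
D=k: row 4 → C = T66 ✓
D=l: row 5 → C = T95 ✓
D=n: rows 6, 7, 9 → C takes values {T87, T85} — violation
D=g: row 8 → C = T72 ✓
D=r: row 10 → C = T83 ✓
D=h: row 11 → C = T83 ✓
The only D value with inconsistent C is D=n.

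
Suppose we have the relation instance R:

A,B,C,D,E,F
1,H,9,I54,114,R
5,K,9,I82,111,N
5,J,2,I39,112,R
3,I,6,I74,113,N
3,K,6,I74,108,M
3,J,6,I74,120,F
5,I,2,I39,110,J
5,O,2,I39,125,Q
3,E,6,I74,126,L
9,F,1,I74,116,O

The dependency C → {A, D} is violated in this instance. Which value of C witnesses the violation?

9

C=9: 2 rows → {A,D} takes values {(1, I54), (5, I82)} — violation
C=2: 3 rows → {A,D} = (5, I39), (5, I39), (5, I39) ✓
C=6: 4 rows → {A,D} = (3, I74), (3, I74), (3, I74), (3, I74) ✓
C=1: 1 row → {A,D} = (9, I74) ✓
The only C value with inconsistent RHS is C=9.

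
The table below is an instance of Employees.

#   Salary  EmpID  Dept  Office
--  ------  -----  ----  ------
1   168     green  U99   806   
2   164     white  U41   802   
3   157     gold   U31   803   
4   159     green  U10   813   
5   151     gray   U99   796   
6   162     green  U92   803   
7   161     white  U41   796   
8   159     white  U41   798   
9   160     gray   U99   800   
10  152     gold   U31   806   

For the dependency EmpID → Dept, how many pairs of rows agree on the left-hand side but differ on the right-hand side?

EmpID=green: violating pairs (1,4), (1,6), (4,6) — 3 pairs.
EmpID=white: all 3 rows agree on Dept — 0 pairs.
EmpID=gold: all 2 rows agree on Dept — 0 pairs.
EmpID=gray: all 2 rows agree on Dept — 0 pairs.

3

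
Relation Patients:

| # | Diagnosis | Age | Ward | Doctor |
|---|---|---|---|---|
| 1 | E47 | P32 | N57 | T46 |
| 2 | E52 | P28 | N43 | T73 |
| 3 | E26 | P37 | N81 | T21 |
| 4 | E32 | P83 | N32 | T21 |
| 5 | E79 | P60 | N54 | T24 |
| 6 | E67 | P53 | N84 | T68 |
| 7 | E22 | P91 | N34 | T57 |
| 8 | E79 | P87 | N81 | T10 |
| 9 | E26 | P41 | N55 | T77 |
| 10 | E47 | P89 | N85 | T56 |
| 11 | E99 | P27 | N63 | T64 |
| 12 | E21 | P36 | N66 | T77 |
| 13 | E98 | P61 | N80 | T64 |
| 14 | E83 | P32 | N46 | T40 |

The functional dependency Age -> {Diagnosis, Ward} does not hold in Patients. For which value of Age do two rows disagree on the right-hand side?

P32

Age=P32: rows 1, 14 → {Diagnosis,Ward} takes values {(E47, N57), (E83, N46)} — violation
Age=P28: row 2 → {Diagnosis,Ward} = (E52, N43) ✓
Age=P37: row 3 → {Diagnosis,Ward} = (E26, N81) ✓
Age=P83: row 4 → {Diagnosis,Ward} = (E32, N32) ✓
Age=P60: row 5 → {Diagnosis,Ward} = (E79, N54) ✓
Age=P53: row 6 → {Diagnosis,Ward} = (E67, N84) ✓
Age=P91: row 7 → {Diagnosis,Ward} = (E22, N34) ✓
Age=P87: row 8 → {Diagnosis,Ward} = (E79, N81) ✓
Age=P41: row 9 → {Diagnosis,Ward} = (E26, N55) ✓
Age=P89: row 10 → {Diagnosis,Ward} = (E47, N85) ✓
Age=P27: row 11 → {Diagnosis,Ward} = (E99, N63) ✓
Age=P36: row 12 → {Diagnosis,Ward} = (E21, N66) ✓
Age=P61: row 13 → {Diagnosis,Ward} = (E98, N80) ✓
The only Age value with inconsistent RHS is Age=P32.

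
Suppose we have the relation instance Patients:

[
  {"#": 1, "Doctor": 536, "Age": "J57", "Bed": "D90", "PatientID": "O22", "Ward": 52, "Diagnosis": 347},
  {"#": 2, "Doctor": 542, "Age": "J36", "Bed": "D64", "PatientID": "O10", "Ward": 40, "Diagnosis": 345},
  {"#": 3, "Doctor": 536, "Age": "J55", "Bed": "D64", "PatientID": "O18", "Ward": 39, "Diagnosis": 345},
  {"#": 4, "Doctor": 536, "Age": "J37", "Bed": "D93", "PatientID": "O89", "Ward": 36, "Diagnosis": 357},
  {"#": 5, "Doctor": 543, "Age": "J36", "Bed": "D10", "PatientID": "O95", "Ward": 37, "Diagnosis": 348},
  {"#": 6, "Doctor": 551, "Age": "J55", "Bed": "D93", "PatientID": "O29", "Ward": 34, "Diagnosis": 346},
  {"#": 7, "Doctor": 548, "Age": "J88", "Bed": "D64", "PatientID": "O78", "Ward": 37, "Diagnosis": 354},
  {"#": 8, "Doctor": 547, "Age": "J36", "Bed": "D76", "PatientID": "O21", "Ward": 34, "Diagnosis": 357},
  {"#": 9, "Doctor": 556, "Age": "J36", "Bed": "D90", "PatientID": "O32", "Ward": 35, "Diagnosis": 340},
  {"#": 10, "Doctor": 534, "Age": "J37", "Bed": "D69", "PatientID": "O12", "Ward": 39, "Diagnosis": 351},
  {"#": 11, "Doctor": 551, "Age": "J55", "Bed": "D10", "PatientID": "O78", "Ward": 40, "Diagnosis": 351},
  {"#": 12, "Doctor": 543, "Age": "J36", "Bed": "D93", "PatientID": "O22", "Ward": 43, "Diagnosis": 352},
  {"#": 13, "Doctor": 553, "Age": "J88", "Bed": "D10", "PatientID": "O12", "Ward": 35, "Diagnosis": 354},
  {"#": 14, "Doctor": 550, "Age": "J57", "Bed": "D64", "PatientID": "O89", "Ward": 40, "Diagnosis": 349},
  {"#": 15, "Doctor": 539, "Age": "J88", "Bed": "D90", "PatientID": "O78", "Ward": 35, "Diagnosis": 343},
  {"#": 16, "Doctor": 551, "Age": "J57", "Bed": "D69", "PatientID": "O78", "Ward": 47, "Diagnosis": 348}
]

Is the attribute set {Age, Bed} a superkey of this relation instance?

Yes

All 16 rows have distinct {Age, Bed} values, so {Age, Bed} → (all attributes) holds and {Age, Bed} is a superkey.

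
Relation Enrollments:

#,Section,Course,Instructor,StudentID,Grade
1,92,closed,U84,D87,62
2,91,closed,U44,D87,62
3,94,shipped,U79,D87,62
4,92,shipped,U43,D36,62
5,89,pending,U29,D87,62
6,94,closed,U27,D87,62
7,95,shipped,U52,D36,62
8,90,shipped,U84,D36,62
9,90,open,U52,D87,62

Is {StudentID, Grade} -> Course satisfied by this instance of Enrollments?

(StudentID=D87, Grade=62): rows 1, 2, 3, 5, 6, 9 → Course takes values {closed, shipped, pending, open} — violation
(StudentID=D36, Grade=62): rows 4, 7, 8 → Course = shipped, shipped, shipped ✓
Two rows agree on {StudentID, Grade} but differ on Course, so {StudentID, Grade} -> Course does not hold.

No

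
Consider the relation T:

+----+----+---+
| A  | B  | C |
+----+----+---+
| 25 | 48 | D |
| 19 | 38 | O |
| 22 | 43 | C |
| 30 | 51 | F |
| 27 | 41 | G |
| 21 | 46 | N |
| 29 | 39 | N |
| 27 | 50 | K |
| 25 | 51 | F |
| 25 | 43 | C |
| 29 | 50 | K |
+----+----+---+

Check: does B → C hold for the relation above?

B=48: 1 row → C = D ✓
B=38: 1 row → C = O ✓
B=43: 2 rows → C = C, C ✓
B=51: 2 rows → C = F, F ✓
B=41: 1 row → C = G ✓
B=46: 1 row → C = N ✓
B=39: 1 row → C = N ✓
B=50: 2 rows → C = K, K ✓
Every B value is associated with a single C value, so B → C holds.

Yes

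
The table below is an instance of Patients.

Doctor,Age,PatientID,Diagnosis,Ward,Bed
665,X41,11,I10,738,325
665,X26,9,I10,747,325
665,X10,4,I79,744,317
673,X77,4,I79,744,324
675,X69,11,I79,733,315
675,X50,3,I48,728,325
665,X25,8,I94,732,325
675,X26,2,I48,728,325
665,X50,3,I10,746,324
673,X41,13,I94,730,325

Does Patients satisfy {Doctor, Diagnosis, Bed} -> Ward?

No

(Doctor=665, Diagnosis=I10, Bed=325): 2 rows → Ward takes values {738, 747} — violation
(Doctor=665, Diagnosis=I79, Bed=317): 1 row → Ward = 744 ✓
(Doctor=673, Diagnosis=I79, Bed=324): 1 row → Ward = 744 ✓
(Doctor=675, Diagnosis=I79, Bed=315): 1 row → Ward = 733 ✓
(Doctor=675, Diagnosis=I48, Bed=325): 2 rows → Ward = 728, 728 ✓
(Doctor=665, Diagnosis=I94, Bed=325): 1 row → Ward = 732 ✓
(Doctor=665, Diagnosis=I10, Bed=324): 1 row → Ward = 746 ✓
(Doctor=673, Diagnosis=I94, Bed=325): 1 row → Ward = 730 ✓
Two rows agree on {Doctor, Diagnosis, Bed} but differ on Ward, so {Doctor, Diagnosis, Bed} -> Ward does not hold.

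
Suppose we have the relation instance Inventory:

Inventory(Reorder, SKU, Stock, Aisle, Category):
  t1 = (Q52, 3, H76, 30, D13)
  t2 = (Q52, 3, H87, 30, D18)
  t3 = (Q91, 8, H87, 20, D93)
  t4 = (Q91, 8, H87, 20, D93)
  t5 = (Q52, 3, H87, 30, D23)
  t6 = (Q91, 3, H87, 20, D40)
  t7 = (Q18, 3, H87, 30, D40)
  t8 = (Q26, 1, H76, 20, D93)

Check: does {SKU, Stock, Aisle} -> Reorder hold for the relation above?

No

(SKU=3, Stock=H76, Aisle=30): row 1 → Reorder = Q52 ✓
(SKU=3, Stock=H87, Aisle=30): rows 2, 5, 7 → Reorder takes values {Q52, Q18} — violation
(SKU=8, Stock=H87, Aisle=20): rows 3, 4 → Reorder = Q91, Q91 ✓
(SKU=3, Stock=H87, Aisle=20): row 6 → Reorder = Q91 ✓
(SKU=1, Stock=H76, Aisle=20): row 8 → Reorder = Q26 ✓
Two rows agree on {SKU, Stock, Aisle} but differ on Reorder, so {SKU, Stock, Aisle} -> Reorder does not hold.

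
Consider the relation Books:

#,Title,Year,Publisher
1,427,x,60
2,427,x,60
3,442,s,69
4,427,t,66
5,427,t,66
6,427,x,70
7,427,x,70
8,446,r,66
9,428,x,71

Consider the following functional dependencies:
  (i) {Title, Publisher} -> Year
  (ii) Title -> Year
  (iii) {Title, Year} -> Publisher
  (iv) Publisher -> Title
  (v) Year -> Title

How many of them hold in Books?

(i) {Title, Publisher} -> Year: every LHS value maps to a single RHS value — holds.
(ii) Title -> Year: Title=427: rows 1, 2, 4, 5, 6, 7 → Year takes values {x, t} — violation — fails.
(iii) {Title, Year} -> Publisher: (Title=427, Year=x): rows 1, 2, 6, 7 → Publisher takes values {60, 70} — violation — fails.
(iv) Publisher -> Title: Publisher=66: rows 4, 5, 8 → Title takes values {427, 446} — violation — fails.
(v) Year -> Title: Year=x: rows 1, 2, 6, 7, 9 → Title takes values {427, 428} — violation — fails.
1 of the 5 dependencies holds.

1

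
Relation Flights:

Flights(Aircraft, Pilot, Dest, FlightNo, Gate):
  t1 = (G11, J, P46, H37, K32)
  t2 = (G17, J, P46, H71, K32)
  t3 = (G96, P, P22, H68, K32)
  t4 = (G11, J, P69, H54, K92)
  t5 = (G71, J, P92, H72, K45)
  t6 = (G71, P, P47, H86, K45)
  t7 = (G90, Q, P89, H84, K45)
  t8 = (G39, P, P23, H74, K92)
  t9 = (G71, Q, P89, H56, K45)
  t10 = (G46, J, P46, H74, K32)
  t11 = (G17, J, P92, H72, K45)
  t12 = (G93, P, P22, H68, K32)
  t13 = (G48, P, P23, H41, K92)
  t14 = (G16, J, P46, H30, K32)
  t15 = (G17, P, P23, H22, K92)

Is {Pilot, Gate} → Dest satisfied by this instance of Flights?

(Pilot=J, Gate=K32): rows 1, 2, 10, 14 → Dest = P46, P46, P46, P46 ✓
(Pilot=P, Gate=K32): rows 3, 12 → Dest = P22, P22 ✓
(Pilot=J, Gate=K92): row 4 → Dest = P69 ✓
(Pilot=J, Gate=K45): rows 5, 11 → Dest = P92, P92 ✓
(Pilot=P, Gate=K45): row 6 → Dest = P47 ✓
(Pilot=Q, Gate=K45): rows 7, 9 → Dest = P89, P89 ✓
(Pilot=P, Gate=K92): rows 8, 13, 15 → Dest = P23, P23, P23 ✓
Every {Pilot, Gate} value is associated with a single Dest value, so {Pilot, Gate} → Dest holds.

Yes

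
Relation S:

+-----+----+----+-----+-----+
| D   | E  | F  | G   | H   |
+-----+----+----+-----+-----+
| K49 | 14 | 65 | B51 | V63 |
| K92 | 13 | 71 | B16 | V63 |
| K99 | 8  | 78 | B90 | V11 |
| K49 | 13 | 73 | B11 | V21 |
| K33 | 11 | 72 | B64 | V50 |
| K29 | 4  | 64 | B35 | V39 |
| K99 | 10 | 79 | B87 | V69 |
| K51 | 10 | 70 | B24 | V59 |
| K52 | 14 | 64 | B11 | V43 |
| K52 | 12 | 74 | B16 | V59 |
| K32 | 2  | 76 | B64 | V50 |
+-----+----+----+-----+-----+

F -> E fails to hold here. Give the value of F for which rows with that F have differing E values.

F=65: 1 row → E = 14 ✓
F=71: 1 row → E = 13 ✓
F=78: 1 row → E = 8 ✓
F=73: 1 row → E = 13 ✓
F=72: 1 row → E = 11 ✓
F=64: 2 rows → E takes values {4, 14} — violation
F=79: 1 row → E = 10 ✓
F=70: 1 row → E = 10 ✓
F=74: 1 row → E = 12 ✓
F=76: 1 row → E = 2 ✓
The only F value with inconsistent E is F=64.

64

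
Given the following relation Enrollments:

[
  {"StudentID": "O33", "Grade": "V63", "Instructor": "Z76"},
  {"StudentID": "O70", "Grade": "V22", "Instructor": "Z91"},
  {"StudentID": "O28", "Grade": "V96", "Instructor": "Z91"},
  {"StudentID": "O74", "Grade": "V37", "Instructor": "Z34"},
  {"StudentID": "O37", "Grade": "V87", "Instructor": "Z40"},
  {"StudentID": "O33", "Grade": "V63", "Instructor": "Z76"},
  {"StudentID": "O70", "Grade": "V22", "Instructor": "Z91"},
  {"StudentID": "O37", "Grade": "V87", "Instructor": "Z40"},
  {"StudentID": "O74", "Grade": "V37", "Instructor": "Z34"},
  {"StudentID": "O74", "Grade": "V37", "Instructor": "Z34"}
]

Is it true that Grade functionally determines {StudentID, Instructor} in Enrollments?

Grade=V63: 2 rows → {StudentID,Instructor} = (O33, Z76), (O33, Z76) ✓
Grade=V22: 2 rows → {StudentID,Instructor} = (O70, Z91), (O70, Z91) ✓
Grade=V96: 1 row → {StudentID,Instructor} = (O28, Z91) ✓
Grade=V37: 3 rows → {StudentID,Instructor} = (O74, Z34), (O74, Z34), (O74, Z34) ✓
Grade=V87: 2 rows → {StudentID,Instructor} = (O37, Z40), (O37, Z40) ✓
Every Grade value is associated with a single {StudentID, Instructor} value, so Grade -> {StudentID, Instructor} holds.

Yes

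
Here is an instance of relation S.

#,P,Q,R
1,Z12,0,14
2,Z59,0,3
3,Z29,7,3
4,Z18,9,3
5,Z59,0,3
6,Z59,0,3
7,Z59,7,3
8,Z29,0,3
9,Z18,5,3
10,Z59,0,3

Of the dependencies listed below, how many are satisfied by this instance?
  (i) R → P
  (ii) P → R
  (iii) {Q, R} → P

1

(i) R → P: R=3: rows 2, 3, 4, 5, 6, 7, 8, 9, 10 → P takes values {Z59, Z29, Z18} — violation — fails.
(ii) P → R: every LHS value maps to a single RHS value — holds.
(iii) {Q, R} → P: (Q=0, R=3): rows 2, 5, 6, 8, 10 → P takes values {Z59, Z29} — violation; (Q=7, R=3): rows 3, 7 → P takes values {Z29, Z59} — violation — fails.
1 of the 3 dependencies holds.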